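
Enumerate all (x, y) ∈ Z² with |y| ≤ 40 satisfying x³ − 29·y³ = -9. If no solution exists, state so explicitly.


The equation is x³ - 29y³ = -9. For fixed y, x³ = 29·y³ − 9, so a solution requires the RHS to be a perfect cube.
Strategy: iterate y from -40 to 40, compute RHS = 29·y³ − 9, and check whether it is a (positive or negative) perfect cube.
Check small values of y:
  y = 0: RHS = -9 is not a perfect cube.
  y = 1: RHS = 20 is not a perfect cube.
  y = -1: RHS = -38 is not a perfect cube.
  y = 2: RHS = 223 is not a perfect cube.
  y = -2: RHS = -241 is not a perfect cube.
  y = 3: RHS = 774 is not a perfect cube.
  y = -3: RHS = -792 is not a perfect cube.
Continuing the search up to |y| = 40 finds no solutions either.
No (x, y) in the scanned range satisfies the equation.

No integer solutions with |y| ≤ 40.


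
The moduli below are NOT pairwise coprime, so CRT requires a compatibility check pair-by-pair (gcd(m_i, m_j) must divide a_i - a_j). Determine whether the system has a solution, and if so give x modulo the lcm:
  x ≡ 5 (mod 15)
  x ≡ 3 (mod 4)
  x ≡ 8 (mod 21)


Moduli 15, 4, 21 are not pairwise coprime, so CRT works modulo lcm(m_i) when all pairwise compatibility conditions hold.
Pairwise compatibility: gcd(m_i, m_j) must divide a_i - a_j for every pair.
Merge one congruence at a time:
  Start: x ≡ 5 (mod 15).
  Combine with x ≡ 3 (mod 4): gcd(15, 4) = 1; 3 - 5 = -2, which IS divisible by 1, so compatible.
    Write x = 5 + 15·t and substitute into x ≡ 3 (mod 4): 15·t ≡ 3 − 5 = -2 (mod 4).
    Reduce coefficients mod 4: 3·t ≡ 2 (mod 4).
    The inverse of 3 mod 4 is 3 (since 3·3 = 9 = 2·4 + 1), so t ≡ 3·2 = 6 ≡ 2 (mod 4).
    Then x = 5 + 15·2 = 35, valid modulo lcm(15, 4) = 60: x ≡ 35 (mod 60).
  Combine with x ≡ 8 (mod 21): gcd(60, 21) = 3; 8 - 35 = -27, which IS divisible by 3, so compatible.
    Write x = 35 + 60·t and substitute into x ≡ 8 (mod 21): 60·t ≡ 8 − 35 = -27 (mod 21).
    Divide the congruence (and modulus) by g = 3: 20·t ≡ -9 (mod 7).
    Reduce coefficients mod 7: 6·t ≡ 5 (mod 7).
    The inverse of 6 mod 7 is 6 (since 6·6 = 36 = 5·7 + 1), so t ≡ 6·5 = 30 ≡ 2 (mod 7).
    Then x = 35 + 60·2 = 155, valid modulo lcm(60, 21) = 420: x ≡ 155 (mod 420).
Verify: 155 mod 15 = 5, 155 mod 4 = 3, 155 mod 21 = 8.

x ≡ 155 (mod 420).


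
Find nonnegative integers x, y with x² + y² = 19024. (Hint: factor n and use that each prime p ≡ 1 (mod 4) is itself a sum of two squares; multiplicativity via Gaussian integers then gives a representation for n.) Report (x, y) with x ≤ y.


Step 1: Factor n = 19024 = 2^4 · 29 · 41.
Step 2: Check the mod-4 condition on each prime factor: 2 = 2 (special); 29 ≡ 1 (mod 4), exponent 1; 41 ≡ 1 (mod 4), exponent 1.
All primes ≡ 3 (mod 4) appear to even exponent (or don't appear), so by the two-squares theorem n IS expressible as a sum of two squares.
Step 3: Build a representation. Group n = k² · m with k = 4 and m = 29 · 41 = 1189 (a product of primes ≡ 1 (mod 4)); a representation of m scales to one of n via (k·x)² + (k·y)² = k²(x² + y²). Each prime p ≡ 1 (mod 4) is itself a sum of two squares; find a² by testing p − a² for a perfect square:
  29: 29 − 1² = 28, 29 − 2² = 25 = 5² ⇒ 29 = 2² + 5².
  41: 41 − 1² = 40, 41 − 2² = 37, 41 − 3² = 32, 41 − 4² = 25 = 5² ⇒ 41 = 4² + 5².
  Combine using the Brahmagupta–Fibonacci identity (a² + b²)(c² + d²) = (ac − bd)² + (ad + bc)² = (ac + bd)² + (ad − bc)²:
  29 · 41 = 1189: from (2² + 5²)(4² + 5²), take (2·4 − 5·5, 2·5 + 5·4) = (8 − 25, 10 + 20) = (-17, 30); dropping signs (only squares matter) gives (17, 30); check 17² + 30² = 289 + 900 = 1189 ✓.
  Scale by k = 4: (4·17, 4·30) = (68, 120).
Step 4: Order so x ≤ y and verify: 68² + 120² = 4624 + 14400 = 19024 = n. ✓

n = 19024 = 68² + 120² (one valid representation with x ≤ y).


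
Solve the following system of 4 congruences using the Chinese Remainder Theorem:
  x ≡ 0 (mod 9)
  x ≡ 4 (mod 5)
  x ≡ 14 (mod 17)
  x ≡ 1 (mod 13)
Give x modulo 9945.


Product of moduli M = 9 · 5 · 17 · 13 = 9945.
Merge one congruence at a time:
  Start: x ≡ 0 (mod 9).
  Combine with x ≡ 4 (mod 5); new modulus lcm = 45.
    Write x = 0 + 9·t and substitute into x ≡ 4 (mod 5): 9·t ≡ 4 − 0 = 4 (mod 5).
    Reduce coefficients mod 5: 4·t ≡ 4 (mod 5).
    The inverse of 4 mod 5 is 4 (since 4·4 = 16 = 3·5 + 1), so t ≡ 4·4 = 16 ≡ 1 (mod 5).
    Then x = 0 + 9·1 = 9, valid modulo lcm(9, 5) = 45: x ≡ 9 (mod 45).
  Combine with x ≡ 14 (mod 17); new modulus lcm = 765.
    Write x = 9 + 45·t and substitute into x ≡ 14 (mod 17): 45·t ≡ 14 − 9 = 5 (mod 17).
    Reduce coefficients mod 17: 11·t ≡ 5 (mod 17).
    The inverse of 11 mod 17 is 14 (since 11·14 = 154 = 9·17 + 1), so t ≡ 14·5 = 70 ≡ 2 (mod 17).
    Then x = 9 + 45·2 = 99, valid modulo lcm(45, 17) = 765: x ≡ 99 (mod 765).
  Combine with x ≡ 1 (mod 13); new modulus lcm = 9945.
    Write x = 99 + 765·t and substitute into x ≡ 1 (mod 13): 765·t ≡ 1 − 99 = -98 (mod 13).
    Reduce coefficients mod 13: 11·t ≡ 6 (mod 13).
    The inverse of 11 mod 13 is 6 (since 11·6 = 66 = 5·13 + 1), so t ≡ 6·6 = 36 ≡ 10 (mod 13).
    Then x = 99 + 765·10 = 7749, valid modulo lcm(765, 13) = 9945: x ≡ 7749 (mod 9945).
Verify against each original: 7749 mod 9 = 0, 7749 mod 5 = 4, 7749 mod 17 = 14, 7749 mod 13 = 1.

x ≡ 7749 (mod 9945).


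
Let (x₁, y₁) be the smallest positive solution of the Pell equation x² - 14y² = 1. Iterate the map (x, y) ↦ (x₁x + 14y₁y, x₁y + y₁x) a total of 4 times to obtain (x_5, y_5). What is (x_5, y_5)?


Step 1: Find the fundamental solution (x₁, y₁) of x² - 14y² = 1.
  Expand √14 as a continued fraction. a₀ = ⌊√14⌋ = 3; iterate m_{k+1} = d_k·a_k − m_k, d_{k+1} = (14 − m_{k+1}²)/d_k, a_{k+1} = ⌊(a₀ + m_{k+1})/d_{k+1}⌋ (starting m₀ = 0, d₀ = 1), with convergents p_k = a_k·p_{k-1} + p_{k-2}, q_k = a_k·q_{k-1} + q_{k-2} (p₋₁ = 1, q₋₁ = 0):
  k = 0: a₀ = 3; p₀/q₀ = 3/1; p₀² − 14·q₀² = 9 − 14 = -5.
  k = 1: m = 3, d = 5, a = ⌊(3 + 3)/5⌋ = 1; p/q = (1·3 + 1)/(1·1 + 0) = 4/1; p² − 14·q² = 16 − 14 = 2.
  k = 2: m = 2, d = 2, a = ⌊(3 + 2)/2⌋ = 2; p/q = (2·4 + 3)/(2·1 + 1) = 11/3; p² − 14·q² = 121 − 126 = -5.
  k = 3: m = 2, d = 5, a = ⌊(3 + 2)/5⌋ = 1; p/q = (1·11 + 4)/(1·3 + 1) = 15/4; p² − 14·q² = 225 − 224 = 1.
  The first convergent with p² − 14·q² = 1 gives the fundamental solution (x₁, y₁) = (15, 4).
Step 2: Apply the recurrence (x_{n+1}, y_{n+1}) = (x₁x_n + 14y₁y_n, x₁y_n + y₁x_n) repeatedly.
  From (x_1, y_1) = (15, 4): x_2 = 15·15 + 14·4·4 = 449; y_2 = 15·4 + 4·15 = 120.
  From (x_2, y_2) = (449, 120): x_3 = 15·449 + 14·4·120 = 13455; y_3 = 15·120 + 4·449 = 3596.
  From (x_3, y_3) = (13455, 3596): x_4 = 15·13455 + 14·4·3596 = 403201; y_4 = 15·3596 + 4·13455 = 107760.
  From (x_4, y_4) = (403201, 107760): x_5 = 15·403201 + 14·4·107760 = 12082575; y_5 = 15·107760 + 4·403201 = 3229204.
Step 3: Verify x_5² - 14·y_5² = 145988618630625 - 145988618630624 = 1 (should be 1). ✓

(x_1, y_1) = (15, 4); (x_5, y_5) = (12082575, 3229204).


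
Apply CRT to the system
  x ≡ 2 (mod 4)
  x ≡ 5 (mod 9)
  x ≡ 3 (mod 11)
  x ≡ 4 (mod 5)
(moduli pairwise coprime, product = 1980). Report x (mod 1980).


Product of moduli M = 4 · 9 · 11 · 5 = 1980.
Merge one congruence at a time:
  Start: x ≡ 2 (mod 4).
  Combine with x ≡ 5 (mod 9); new modulus lcm = 36.
    Write x = 2 + 4·t and substitute into x ≡ 5 (mod 9): 4·t ≡ 5 − 2 = 3 (mod 9).
    The inverse of 4 mod 9 is 7 (since 4·7 = 28 = 3·9 + 1), so t ≡ 7·3 = 21 ≡ 3 (mod 9).
    Then x = 2 + 4·3 = 14, valid modulo lcm(4, 9) = 36: x ≡ 14 (mod 36).
  Combine with x ≡ 3 (mod 11); new modulus lcm = 396.
    Write x = 14 + 36·t and substitute into x ≡ 3 (mod 11): 36·t ≡ 3 − 14 = -11 (mod 11).
    Reduce coefficients mod 11: 3·t ≡ 0 (mod 11).
    The inverse of 3 mod 11 is 4 (since 3·4 = 12 = 1·11 + 1), so t ≡ 4·0 = 0 ≡ 0 (mod 11).
    Then x = 14 + 36·0 = 14, valid modulo lcm(36, 11) = 396: x ≡ 14 (mod 396).
  Combine with x ≡ 4 (mod 5); new modulus lcm = 1980.
    Write x = 14 + 396·t and substitute into x ≡ 4 (mod 5): 396·t ≡ 4 − 14 = -10 (mod 5).
    Reduce coefficients mod 5: 1·t ≡ 0 (mod 5).
    So t ≡ 0 (mod 5).
    Then x = 14 + 396·0 = 14, valid modulo lcm(396, 5) = 1980: x ≡ 14 (mod 1980).
Verify against each original: 14 mod 4 = 2, 14 mod 9 = 5, 14 mod 11 = 3, 14 mod 5 = 4.

x ≡ 14 (mod 1980).


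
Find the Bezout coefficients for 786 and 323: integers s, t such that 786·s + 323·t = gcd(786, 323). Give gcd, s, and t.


Euclidean algorithm on (786, 323) — divide until remainder is 0:
  786 = 2 · 323 + 140
  323 = 2 · 140 + 43
  140 = 3 · 43 + 11
  43 = 3 · 11 + 10
  11 = 1 · 10 + 1
  10 = 10 · 1 + 0
gcd(786, 323) = 1.
Track Bezout coefficients alongside the remainders: start with r₀ = 786 = a·1 + b·0 (s = 1, t = 0) and r₁ = 323 = a·0 + b·1 (s = 0, t = 1); each new remainder r_{k+1} = r_{k-1} − q_k·r_k inherits s_{k+1} = s_{k-1} − q_k·s_k, t_{k+1} = t_{k-1} − q_k·t_k, so r_k = a·s_k + b·t_k at every step:
  q = 2: r = 140, s = 1 − 2·0 = 1, t = 0 − 2·1 = -2  (check: 786·1 + 323·(-2) = 140)
  q = 2: r = 43, s = 0 − 2·1 = -2, t = 1 − 2·(-2) = 5  (check: 786·(-2) + 323·5 = 43)
  q = 3: r = 11, s = 1 − 3·(-2) = 7, t = -2 − 3·5 = -17  (check: 786·7 + 323·(-17) = 11)
  q = 3: r = 10, s = -2 − 3·7 = -23, t = 5 − 3·(-17) = 56  (check: 786·(-23) + 323·56 = 10)
  q = 1: r = 1, s = 7 − 1·(-23) = 30, t = -17 − 1·56 = -73  (check: 786·30 + 323·(-73) = 1)
The row with r = 1 (the gcd) gives the Bezout coefficients s = 30, t = -73.
Result: 786 · (30) + 323 · (-73) = 1.

gcd(786, 323) = 1; s = 30, t = -73 (check: 786·30 + 323·(-73) = 1).


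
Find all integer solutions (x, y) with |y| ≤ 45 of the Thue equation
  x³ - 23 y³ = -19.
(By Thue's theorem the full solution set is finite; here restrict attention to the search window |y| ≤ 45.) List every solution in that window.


The equation is x³ - 23y³ = -19. For fixed y, x³ = 23·y³ − 19, so a solution requires the RHS to be a perfect cube.
Strategy: iterate y from -45 to 45, compute RHS = 23·y³ − 19, and check whether it is a (positive or negative) perfect cube.
Check small values of y:
  y = 0: RHS = -19 is not a perfect cube.
  y = 1: RHS = 4 is not a perfect cube.
  y = -1: RHS = -42 is not a perfect cube.
  y = 2: RHS = 165 is not a perfect cube.
  y = -2: RHS = -203 is not a perfect cube.
  y = 3: RHS = 602 is not a perfect cube.
  y = -3: RHS = -640 is not a perfect cube.
Continuing the search up to |y| = 45 finds no solutions either.
No (x, y) in the scanned range satisfies the equation.

No integer solutions with |y| ≤ 45.


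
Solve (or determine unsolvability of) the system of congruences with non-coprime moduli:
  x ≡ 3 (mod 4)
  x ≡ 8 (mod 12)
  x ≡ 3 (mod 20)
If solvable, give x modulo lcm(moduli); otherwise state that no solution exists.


Moduli 4, 12, 20 are not pairwise coprime, so CRT works modulo lcm(m_i) when all pairwise compatibility conditions hold.
Pairwise compatibility: gcd(m_i, m_j) must divide a_i - a_j for every pair.
Merge one congruence at a time:
  Start: x ≡ 3 (mod 4).
  Combine with x ≡ 8 (mod 12): gcd(4, 12) = 4, and 8 - 3 = 5 is NOT divisible by 4.
    ⇒ system is inconsistent (no integer solution).

No solution (the system is inconsistent).


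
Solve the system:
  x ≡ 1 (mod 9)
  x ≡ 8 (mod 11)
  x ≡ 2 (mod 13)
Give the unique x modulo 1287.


Moduli 9, 11, 13 are pairwise coprime; by CRT there is a unique solution modulo M = 9 · 11 · 13 = 1287.
Solve pairwise, accumulating the modulus:
  Start with x ≡ 1 (mod 9).
  Combine with x ≡ 8 (mod 11): since gcd(9, 11) = 1, we get a unique residue mod 99.
    Write x = 1 + 9·t and substitute into x ≡ 8 (mod 11): 9·t ≡ 8 − 1 = 7 (mod 11).
    The inverse of 9 mod 11 is 5 (since 9·5 = 45 = 4·11 + 1), so t ≡ 5·7 = 35 ≡ 2 (mod 11).
    Then x = 1 + 9·2 = 19, valid modulo lcm(9, 11) = 99: x ≡ 19 (mod 99).
  Combine with x ≡ 2 (mod 13): since gcd(99, 13) = 1, we get a unique residue mod 1287.
    Write x = 19 + 99·t and substitute into x ≡ 2 (mod 13): 99·t ≡ 2 − 19 = -17 (mod 13).
    Reduce coefficients mod 13: 8·t ≡ 9 (mod 13).
    The inverse of 8 mod 13 is 5 (since 8·5 = 40 = 3·13 + 1), so t ≡ 5·9 = 45 ≡ 6 (mod 13).
    Then x = 19 + 99·6 = 613, valid modulo lcm(99, 13) = 1287: x ≡ 613 (mod 1287).
Verify: 613 mod 9 = 1 ✓, 613 mod 11 = 8 ✓, 613 mod 13 = 2 ✓.

x ≡ 613 (mod 1287).


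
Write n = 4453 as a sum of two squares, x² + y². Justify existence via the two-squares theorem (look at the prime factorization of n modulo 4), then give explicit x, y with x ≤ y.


Step 1: Factor n = 4453 = 61 · 73.
Step 2: Check the mod-4 condition on each prime factor: 61 ≡ 1 (mod 4), exponent 1; 73 ≡ 1 (mod 4), exponent 1.
All primes ≡ 3 (mod 4) appear to even exponent (or don't appear), so by the two-squares theorem n IS expressible as a sum of two squares.
Step 3: Build a representation. Here n = 61 · 73 is a product of primes ≡ 1 (mod 4). Each prime p ≡ 1 (mod 4) is itself a sum of two squares; find a² by testing p − a² for a perfect square:
  61: 61 − 1² = 60, 61 − 2² = 57, 61 − 3² = 52, 61 − 4² = 45, 61 − 5² = 36 = 6² ⇒ 61 = 5² + 6².
  73: 73 − 1² = 72, 73 − 2² = 69, 73 − 3² = 64 = 8² ⇒ 73 = 3² + 8².
  Combine using the Brahmagupta–Fibonacci identity (a² + b²)(c² + d²) = (ac − bd)² + (ad + bc)² = (ac + bd)² + (ad − bc)²:
  61 · 73 = 4453: from (5² + 6²)(3² + 8²), take (5·3 − 6·8, 5·8 + 6·3) = (15 − 48, 40 + 18) = (-33, 58); dropping signs (only squares matter) gives (33, 58); check 33² + 58² = 1089 + 3364 = 4453 ✓.
Step 4: Order so x ≤ y and verify: 33² + 58² = 1089 + 3364 = 4453 = n. ✓

n = 4453 = 33² + 58² (one valid representation with x ≤ y).


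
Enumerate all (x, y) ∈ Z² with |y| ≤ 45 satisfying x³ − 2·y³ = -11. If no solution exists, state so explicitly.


The equation is x³ - 2y³ = -11. For fixed y, x³ = 2·y³ − 11, so a solution requires the RHS to be a perfect cube.
Strategy: iterate y from -45 to 45, compute RHS = 2·y³ − 11, and check whether it is a (positive or negative) perfect cube.
Check small values of y:
  y = 0: RHS = -11 is not a perfect cube.
  y = 1: RHS = -9 is not a perfect cube.
  y = -1: RHS = -13 is not a perfect cube.
  y = 2: RHS = 5 is not a perfect cube.
  y = -2: RHS = -27 = (-3)³ ⇒ x = -3 works.
  y = 3: RHS = 43 is not a perfect cube.
  y = -3: RHS = -65 is not a perfect cube.
Continuing the search up to |y| = 45 finds no further solutions beyond those listed.
Collected solutions: (-3, -2).

Solutions (with |y| ≤ 45): (-3, -2).


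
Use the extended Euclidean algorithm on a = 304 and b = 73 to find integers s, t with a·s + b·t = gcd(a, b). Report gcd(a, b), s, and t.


Euclidean algorithm on (304, 73) — divide until remainder is 0:
  304 = 4 · 73 + 12
  73 = 6 · 12 + 1
  12 = 12 · 1 + 0
gcd(304, 73) = 1.
Track Bezout coefficients alongside the remainders: start with r₀ = 304 = a·1 + b·0 (s = 1, t = 0) and r₁ = 73 = a·0 + b·1 (s = 0, t = 1); each new remainder r_{k+1} = r_{k-1} − q_k·r_k inherits s_{k+1} = s_{k-1} − q_k·s_k, t_{k+1} = t_{k-1} − q_k·t_k, so r_k = a·s_k + b·t_k at every step:
  q = 4: r = 12, s = 1 − 4·0 = 1, t = 0 − 4·1 = -4  (check: 304·1 + 73·(-4) = 12)
  q = 6: r = 1, s = 0 − 6·1 = -6, t = 1 − 6·(-4) = 25  (check: 304·(-6) + 73·25 = 1)
The row with r = 1 (the gcd) gives the Bezout coefficients s = -6, t = 25.
Result: 304 · (-6) + 73 · (25) = 1.

gcd(304, 73) = 1; s = -6, t = 25 (check: 304·(-6) + 73·25 = 1).


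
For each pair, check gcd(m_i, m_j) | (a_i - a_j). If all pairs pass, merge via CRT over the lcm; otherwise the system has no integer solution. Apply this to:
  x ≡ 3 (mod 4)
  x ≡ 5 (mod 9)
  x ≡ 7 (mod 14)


Moduli 4, 9, 14 are not pairwise coprime, so CRT works modulo lcm(m_i) when all pairwise compatibility conditions hold.
Pairwise compatibility: gcd(m_i, m_j) must divide a_i - a_j for every pair.
Merge one congruence at a time:
  Start: x ≡ 3 (mod 4).
  Combine with x ≡ 5 (mod 9): gcd(4, 9) = 1; 5 - 3 = 2, which IS divisible by 1, so compatible.
    Write x = 3 + 4·t and substitute into x ≡ 5 (mod 9): 4·t ≡ 5 − 3 = 2 (mod 9).
    The inverse of 4 mod 9 is 7 (since 4·7 = 28 = 3·9 + 1), so t ≡ 7·2 = 14 ≡ 5 (mod 9).
    Then x = 3 + 4·5 = 23, valid modulo lcm(4, 9) = 36: x ≡ 23 (mod 36).
  Combine with x ≡ 7 (mod 14): gcd(36, 14) = 2; 7 - 23 = -16, which IS divisible by 2, so compatible.
    Write x = 23 + 36·t and substitute into x ≡ 7 (mod 14): 36·t ≡ 7 − 23 = -16 (mod 14).
    Divide the congruence (and modulus) by g = 2: 18·t ≡ -8 (mod 7).
    Reduce coefficients mod 7: 4·t ≡ 6 (mod 7).
    The inverse of 4 mod 7 is 2 (since 4·2 = 8 = 1·7 + 1), so t ≡ 2·6 = 12 ≡ 5 (mod 7).
    Then x = 23 + 36·5 = 203, valid modulo lcm(36, 14) = 252: x ≡ 203 (mod 252).
Verify: 203 mod 4 = 3, 203 mod 9 = 5, 203 mod 14 = 7.

x ≡ 203 (mod 252).


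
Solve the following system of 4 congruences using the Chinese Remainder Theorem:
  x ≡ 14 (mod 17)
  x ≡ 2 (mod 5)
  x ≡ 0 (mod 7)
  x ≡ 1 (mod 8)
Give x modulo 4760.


Product of moduli M = 17 · 5 · 7 · 8 = 4760.
Merge one congruence at a time:
  Start: x ≡ 14 (mod 17).
  Combine with x ≡ 2 (mod 5); new modulus lcm = 85.
    Write x = 14 + 17·t and substitute into x ≡ 2 (mod 5): 17·t ≡ 2 − 14 = -12 (mod 5).
    Reduce coefficients mod 5: 2·t ≡ 3 (mod 5).
    The inverse of 2 mod 5 is 3 (since 2·3 = 6 = 1·5 + 1), so t ≡ 3·3 = 9 ≡ 4 (mod 5).
    Then x = 14 + 17·4 = 82, valid modulo lcm(17, 5) = 85: x ≡ 82 (mod 85).
  Combine with x ≡ 0 (mod 7); new modulus lcm = 595.
    Write x = 82 + 85·t and substitute into x ≡ 0 (mod 7): 85·t ≡ 0 − 82 = -82 (mod 7).
    Reduce coefficients mod 7: 1·t ≡ 2 (mod 7).
    So t ≡ 2 (mod 7).
    Then x = 82 + 85·2 = 252, valid modulo lcm(85, 7) = 595: x ≡ 252 (mod 595).
  Combine with x ≡ 1 (mod 8); new modulus lcm = 4760.
    Write x = 252 + 595·t and substitute into x ≡ 1 (mod 8): 595·t ≡ 1 − 252 = -251 (mod 8).
    Reduce coefficients mod 8: 3·t ≡ 5 (mod 8).
    The inverse of 3 mod 8 is 3 (since 3·3 = 9 = 1·8 + 1), so t ≡ 3·5 = 15 ≡ 7 (mod 8).
    Then x = 252 + 595·7 = 4417, valid modulo lcm(595, 8) = 4760: x ≡ 4417 (mod 4760).
Verify against each original: 4417 mod 17 = 14, 4417 mod 5 = 2, 4417 mod 7 = 0, 4417 mod 8 = 1.

x ≡ 4417 (mod 4760).


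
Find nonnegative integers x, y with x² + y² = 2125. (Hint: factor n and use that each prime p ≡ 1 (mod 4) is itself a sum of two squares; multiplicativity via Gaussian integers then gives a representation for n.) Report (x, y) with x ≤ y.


Step 1: Factor n = 2125 = 5^3 · 17.
Step 2: Check the mod-4 condition on each prime factor: 5 ≡ 1 (mod 4), exponent 3; 17 ≡ 1 (mod 4), exponent 1.
All primes ≡ 3 (mod 4) appear to even exponent (or don't appear), so by the two-squares theorem n IS expressible as a sum of two squares.
Step 3: Build a representation. Group n = k² · m with k = 5 and m = 5 · 17 = 85 (a product of primes ≡ 1 (mod 4)); a representation of m scales to one of n via (k·x)² + (k·y)² = k²(x² + y²). Each prime p ≡ 1 (mod 4) is itself a sum of two squares; find a² by testing p − a² for a perfect square:
  5: 5 − 1² = 4 = 2² ⇒ 5 = 1² + 2².
  17: 17 − 1² = 16 = 4² ⇒ 17 = 1² + 4².
  Combine using the Brahmagupta–Fibonacci identity (a² + b²)(c² + d²) = (ac − bd)² + (ad + bc)² = (ac + bd)² + (ad − bc)²:
  5 · 17 = 85: from (1² + 2²)(1² + 4²), take (1·1 − 2·4, 1·4 + 2·1) = (1 − 8, 4 + 2) = (-7, 6); dropping signs (only squares matter) gives (7, 6); check 7² + 6² = 49 + 36 = 85 ✓.
  Scale by k = 5: (5·7, 5·6) = (35, 30).
Step 4: Order so x ≤ y and verify: 30² + 35² = 900 + 1225 = 2125 = n. ✓

n = 2125 = 30² + 35² (one valid representation with x ≤ y).


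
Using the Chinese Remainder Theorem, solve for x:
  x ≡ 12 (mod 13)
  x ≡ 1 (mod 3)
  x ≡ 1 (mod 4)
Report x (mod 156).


Moduli 13, 3, 4 are pairwise coprime; by CRT there is a unique solution modulo M = 13 · 3 · 4 = 156.
Solve pairwise, accumulating the modulus:
  Start with x ≡ 12 (mod 13).
  Combine with x ≡ 1 (mod 3): since gcd(13, 3) = 1, we get a unique residue mod 39.
    Write x = 12 + 13·t and substitute into x ≡ 1 (mod 3): 13·t ≡ 1 − 12 = -11 (mod 3).
    Reduce coefficients mod 3: 1·t ≡ 1 (mod 3).
    So t ≡ 1 (mod 3).
    Then x = 12 + 13·1 = 25, valid modulo lcm(13, 3) = 39: x ≡ 25 (mod 39).
  Combine with x ≡ 1 (mod 4): since gcd(39, 4) = 1, we get a unique residue mod 156.
    Write x = 25 + 39·t and substitute into x ≡ 1 (mod 4): 39·t ≡ 1 − 25 = -24 (mod 4).
    Reduce coefficients mod 4: 3·t ≡ 0 (mod 4).
    The inverse of 3 mod 4 is 3 (since 3·3 = 9 = 2·4 + 1), so t ≡ 3·0 = 0 ≡ 0 (mod 4).
    Then x = 25 + 39·0 = 25, valid modulo lcm(39, 4) = 156: x ≡ 25 (mod 156).
Verify: 25 mod 13 = 12 ✓, 25 mod 3 = 1 ✓, 25 mod 4 = 1 ✓.

x ≡ 25 (mod 156).


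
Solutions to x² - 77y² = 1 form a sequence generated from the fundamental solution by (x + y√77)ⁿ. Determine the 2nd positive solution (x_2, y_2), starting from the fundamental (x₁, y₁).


Step 1: Find the fundamental solution (x₁, y₁) of x² - 77y² = 1.
  Expand √77 as a continued fraction. a₀ = ⌊√77⌋ = 8; iterate m_{k+1} = d_k·a_k − m_k, d_{k+1} = (77 − m_{k+1}²)/d_k, a_{k+1} = ⌊(a₀ + m_{k+1})/d_{k+1}⌋ (starting m₀ = 0, d₀ = 1), with convergents p_k = a_k·p_{k-1} + p_{k-2}, q_k = a_k·q_{k-1} + q_{k-2} (p₋₁ = 1, q₋₁ = 0):
  k = 0: a₀ = 8; p₀/q₀ = 8/1; p₀² − 77·q₀² = 64 − 77 = -13.
  k = 1: m = 8, d = 13, a = ⌊(8 + 8)/13⌋ = 1; p/q = (1·8 + 1)/(1·1 + 0) = 9/1; p² − 77·q² = 81 − 77 = 4.
  k = 2: m = 5, d = 4, a = ⌊(8 + 5)/4⌋ = 3; p/q = (3·9 + 8)/(3·1 + 1) = 35/4; p² − 77·q² = 1225 − 1232 = -7.
  k = 3: m = 7, d = 7, a = ⌊(8 + 7)/7⌋ = 2; p/q = (2·35 + 9)/(2·4 + 1) = 79/9; p² − 77·q² = 6241 − 6237 = 4.
  k = 4: m = 7, d = 4, a = ⌊(8 + 7)/4⌋ = 3; p/q = (3·79 + 35)/(3·9 + 4) = 272/31; p² − 77·q² = 73984 − 73997 = -13.
  k = 5: m = 5, d = 13, a = ⌊(8 + 5)/13⌋ = 1; p/q = (1·272 + 79)/(1·31 + 9) = 351/40; p² − 77·q² = 123201 − 123200 = 1.
  The first convergent with p² − 77·q² = 1 gives the fundamental solution (x₁, y₁) = (351, 40).
Step 2: Apply the recurrence (x_{n+1}, y_{n+1}) = (x₁x_n + 77y₁y_n, x₁y_n + y₁x_n) repeatedly.
  From (x_1, y_1) = (351, 40): x_2 = 351·351 + 77·40·40 = 246401; y_2 = 351·40 + 40·351 = 28080.
Step 3: Verify x_2² - 77·y_2² = 60713452801 - 60713452800 = 1 (should be 1). ✓

(x_1, y_1) = (351, 40); (x_2, y_2) = (246401, 28080).


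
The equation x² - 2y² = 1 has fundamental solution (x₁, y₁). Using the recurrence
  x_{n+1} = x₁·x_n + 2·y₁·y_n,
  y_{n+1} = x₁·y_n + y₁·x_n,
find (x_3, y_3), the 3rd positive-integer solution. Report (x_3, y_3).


Step 1: Find the fundamental solution (x₁, y₁) of x² - 2y² = 1.
  Expand √2 as a continued fraction. a₀ = ⌊√2⌋ = 1; iterate m_{k+1} = d_k·a_k − m_k, d_{k+1} = (2 − m_{k+1}²)/d_k, a_{k+1} = ⌊(a₀ + m_{k+1})/d_{k+1}⌋ (starting m₀ = 0, d₀ = 1), with convergents p_k = a_k·p_{k-1} + p_{k-2}, q_k = a_k·q_{k-1} + q_{k-2} (p₋₁ = 1, q₋₁ = 0):
  k = 0: a₀ = 1; p₀/q₀ = 1/1; p₀² − 2·q₀² = 1 − 2 = -1.
  k = 1: m = 1, d = 1, a = ⌊(1 + 1)/1⌋ = 2; p/q = (2·1 + 1)/(2·1 + 0) = 3/2; p² − 2·q² = 9 − 8 = 1.
  The first convergent with p² − 2·q² = 1 gives the fundamental solution (x₁, y₁) = (3, 2).
Step 2: Apply the recurrence (x_{n+1}, y_{n+1}) = (x₁x_n + 2y₁y_n, x₁y_n + y₁x_n) repeatedly.
  From (x_1, y_1) = (3, 2): x_2 = 3·3 + 2·2·2 = 17; y_2 = 3·2 + 2·3 = 12.
  From (x_2, y_2) = (17, 12): x_3 = 3·17 + 2·2·12 = 99; y_3 = 3·12 + 2·17 = 70.
Step 3: Verify x_3² - 2·y_3² = 9801 - 9800 = 1 (should be 1). ✓

(x_1, y_1) = (3, 2); (x_3, y_3) = (99, 70).


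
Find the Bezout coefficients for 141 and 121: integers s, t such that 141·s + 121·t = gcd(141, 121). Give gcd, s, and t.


Euclidean algorithm on (141, 121) — divide until remainder is 0:
  141 = 1 · 121 + 20
  121 = 6 · 20 + 1
  20 = 20 · 1 + 0
gcd(141, 121) = 1.
Track Bezout coefficients alongside the remainders: start with r₀ = 141 = a·1 + b·0 (s = 1, t = 0) and r₁ = 121 = a·0 + b·1 (s = 0, t = 1); each new remainder r_{k+1} = r_{k-1} − q_k·r_k inherits s_{k+1} = s_{k-1} − q_k·s_k, t_{k+1} = t_{k-1} − q_k·t_k, so r_k = a·s_k + b·t_k at every step:
  q = 1: r = 20, s = 1 − 1·0 = 1, t = 0 − 1·1 = -1  (check: 141·1 + 121·(-1) = 20)
  q = 6: r = 1, s = 0 − 6·1 = -6, t = 1 − 6·(-1) = 7  (check: 141·(-6) + 121·7 = 1)
The row with r = 1 (the gcd) gives the Bezout coefficients s = -6, t = 7.
Result: 141 · (-6) + 121 · (7) = 1.

gcd(141, 121) = 1; s = -6, t = 7 (check: 141·(-6) + 121·7 = 1).


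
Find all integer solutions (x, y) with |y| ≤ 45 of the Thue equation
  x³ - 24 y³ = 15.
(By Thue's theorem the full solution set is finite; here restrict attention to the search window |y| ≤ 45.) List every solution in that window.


The equation is x³ - 24y³ = 15. For fixed y, x³ = 24·y³ + 15, so a solution requires the RHS to be a perfect cube.
Strategy: iterate y from -45 to 45, compute RHS = 24·y³ + 15, and check whether it is a (positive or negative) perfect cube.
Check small values of y:
  y = 0: RHS = 15 is not a perfect cube.
  y = 1: RHS = 39 is not a perfect cube.
  y = -1: RHS = -9 is not a perfect cube.
  y = 2: RHS = 207 is not a perfect cube.
  y = -2: RHS = -177 is not a perfect cube.
  y = 3: RHS = 663 is not a perfect cube.
  y = -3: RHS = -633 is not a perfect cube.
Continuing the search up to |y| = 45 finds no solutions either.
No (x, y) in the scanned range satisfies the equation.

No integer solutions with |y| ≤ 45.


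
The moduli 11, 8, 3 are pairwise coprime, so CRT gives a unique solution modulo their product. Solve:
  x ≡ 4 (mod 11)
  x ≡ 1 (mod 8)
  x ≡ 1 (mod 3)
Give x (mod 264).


Moduli 11, 8, 3 are pairwise coprime; by CRT there is a unique solution modulo M = 11 · 8 · 3 = 264.
Solve pairwise, accumulating the modulus:
  Start with x ≡ 4 (mod 11).
  Combine with x ≡ 1 (mod 8): since gcd(11, 8) = 1, we get a unique residue mod 88.
    Write x = 4 + 11·t and substitute into x ≡ 1 (mod 8): 11·t ≡ 1 − 4 = -3 (mod 8).
    Reduce coefficients mod 8: 3·t ≡ 5 (mod 8).
    The inverse of 3 mod 8 is 3 (since 3·3 = 9 = 1·8 + 1), so t ≡ 3·5 = 15 ≡ 7 (mod 8).
    Then x = 4 + 11·7 = 81, valid modulo lcm(11, 8) = 88: x ≡ 81 (mod 88).
  Combine with x ≡ 1 (mod 3): since gcd(88, 3) = 1, we get a unique residue mod 264.
    Write x = 81 + 88·t and substitute into x ≡ 1 (mod 3): 88·t ≡ 1 − 81 = -80 (mod 3).
    Reduce coefficients mod 3: 1·t ≡ 1 (mod 3).
    So t ≡ 1 (mod 3).
    Then x = 81 + 88·1 = 169, valid modulo lcm(88, 3) = 264: x ≡ 169 (mod 264).
Verify: 169 mod 11 = 4 ✓, 169 mod 8 = 1 ✓, 169 mod 3 = 1 ✓.

x ≡ 169 (mod 264).


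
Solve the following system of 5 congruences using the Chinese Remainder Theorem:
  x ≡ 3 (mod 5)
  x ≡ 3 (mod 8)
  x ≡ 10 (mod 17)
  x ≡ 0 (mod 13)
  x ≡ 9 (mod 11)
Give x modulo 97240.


Product of moduli M = 5 · 8 · 17 · 13 · 11 = 97240.
Merge one congruence at a time:
  Start: x ≡ 3 (mod 5).
  Combine with x ≡ 3 (mod 8); new modulus lcm = 40.
    Write x = 3 + 5·t and substitute into x ≡ 3 (mod 8): 5·t ≡ 3 − 3 = 0 (mod 8).
    The inverse of 5 mod 8 is 5 (since 5·5 = 25 = 3·8 + 1), so t ≡ 5·0 = 0 ≡ 0 (mod 8).
    Then x = 3 + 5·0 = 3, valid modulo lcm(5, 8) = 40: x ≡ 3 (mod 40).
  Combine with x ≡ 10 (mod 17); new modulus lcm = 680.
    Write x = 3 + 40·t and substitute into x ≡ 10 (mod 17): 40·t ≡ 10 − 3 = 7 (mod 17).
    Reduce coefficients mod 17: 6·t ≡ 7 (mod 17).
    The inverse of 6 mod 17 is 3 (since 6·3 = 18 = 1·17 + 1), so t ≡ 3·7 = 21 ≡ 4 (mod 17).
    Then x = 3 + 40·4 = 163, valid modulo lcm(40, 17) = 680: x ≡ 163 (mod 680).
  Combine with x ≡ 0 (mod 13); new modulus lcm = 8840.
    Write x = 163 + 680·t and substitute into x ≡ 0 (mod 13): 680·t ≡ 0 − 163 = -163 (mod 13).
    Reduce coefficients mod 13: 4·t ≡ 6 (mod 13).
    The inverse of 4 mod 13 is 10 (since 4·10 = 40 = 3·13 + 1), so t ≡ 10·6 = 60 ≡ 8 (mod 13).
    Then x = 163 + 680·8 = 5603, valid modulo lcm(680, 13) = 8840: x ≡ 5603 (mod 8840).
  Combine with x ≡ 9 (mod 11); new modulus lcm = 97240.
    Write x = 5603 + 8840·t and substitute into x ≡ 9 (mod 11): 8840·t ≡ 9 − 5603 = -5594 (mod 11).
    Reduce coefficients mod 11: 7·t ≡ 5 (mod 11).
    The inverse of 7 mod 11 is 8 (since 7·8 = 56 = 5·11 + 1), so t ≡ 8·5 = 40 ≡ 7 (mod 11).
    Then x = 5603 + 8840·7 = 67483, valid modulo lcm(8840, 11) = 97240: x ≡ 67483 (mod 97240).
Verify against each original: 67483 mod 5 = 3, 67483 mod 8 = 3, 67483 mod 17 = 10, 67483 mod 13 = 0, 67483 mod 11 = 9.

x ≡ 67483 (mod 97240).


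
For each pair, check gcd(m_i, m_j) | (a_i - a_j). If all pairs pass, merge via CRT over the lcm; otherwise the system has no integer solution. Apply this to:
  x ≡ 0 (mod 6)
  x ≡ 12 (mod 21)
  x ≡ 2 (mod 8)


Moduli 6, 21, 8 are not pairwise coprime, so CRT works modulo lcm(m_i) when all pairwise compatibility conditions hold.
Pairwise compatibility: gcd(m_i, m_j) must divide a_i - a_j for every pair.
Merge one congruence at a time:
  Start: x ≡ 0 (mod 6).
  Combine with x ≡ 12 (mod 21): gcd(6, 21) = 3; 12 - 0 = 12, which IS divisible by 3, so compatible.
    Write x = 0 + 6·t and substitute into x ≡ 12 (mod 21): 6·t ≡ 12 − 0 = 12 (mod 21).
    Divide the congruence (and modulus) by g = 3: 2·t ≡ 4 (mod 7).
    The inverse of 2 mod 7 is 4 (since 2·4 = 8 = 1·7 + 1), so t ≡ 4·4 = 16 ≡ 2 (mod 7).
    Then x = 0 + 6·2 = 12, valid modulo lcm(6, 21) = 42: x ≡ 12 (mod 42).
  Combine with x ≡ 2 (mod 8): gcd(42, 8) = 2; 2 - 12 = -10, which IS divisible by 2, so compatible.
    Write x = 12 + 42·t and substitute into x ≡ 2 (mod 8): 42·t ≡ 2 − 12 = -10 (mod 8).
    Divide the congruence (and modulus) by g = 2: 21·t ≡ -5 (mod 4).
    Reduce coefficients mod 4: 1·t ≡ 3 (mod 4).
    So t ≡ 3 (mod 4).
    Then x = 12 + 42·3 = 138, valid modulo lcm(42, 8) = 168: x ≡ 138 (mod 168).
Verify: 138 mod 6 = 0, 138 mod 21 = 12, 138 mod 8 = 2.

x ≡ 138 (mod 168).


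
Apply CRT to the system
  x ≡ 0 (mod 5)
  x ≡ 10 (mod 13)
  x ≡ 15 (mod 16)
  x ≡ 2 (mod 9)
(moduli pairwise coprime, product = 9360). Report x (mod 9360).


Product of moduli M = 5 · 13 · 16 · 9 = 9360.
Merge one congruence at a time:
  Start: x ≡ 0 (mod 5).
  Combine with x ≡ 10 (mod 13); new modulus lcm = 65.
    Write x = 0 + 5·t and substitute into x ≡ 10 (mod 13): 5·t ≡ 10 − 0 = 10 (mod 13).
    The inverse of 5 mod 13 is 8 (since 5·8 = 40 = 3·13 + 1), so t ≡ 8·10 = 80 ≡ 2 (mod 13).
    Then x = 0 + 5·2 = 10, valid modulo lcm(5, 13) = 65: x ≡ 10 (mod 65).
  Combine with x ≡ 15 (mod 16); new modulus lcm = 1040.
    Write x = 10 + 65·t and substitute into x ≡ 15 (mod 16): 65·t ≡ 15 − 10 = 5 (mod 16).
    Reduce coefficients mod 16: 1·t ≡ 5 (mod 16).
    So t ≡ 5 (mod 16).
    Then x = 10 + 65·5 = 335, valid modulo lcm(65, 16) = 1040: x ≡ 335 (mod 1040).
  Combine with x ≡ 2 (mod 9); new modulus lcm = 9360.
    Write x = 335 + 1040·t and substitute into x ≡ 2 (mod 9): 1040·t ≡ 2 − 335 = -333 (mod 9).
    Reduce coefficients mod 9: 5·t ≡ 0 (mod 9).
    The inverse of 5 mod 9 is 2 (since 5·2 = 10 = 1·9 + 1), so t ≡ 2·0 = 0 ≡ 0 (mod 9).
    Then x = 335 + 1040·0 = 335, valid modulo lcm(1040, 9) = 9360: x ≡ 335 (mod 9360).
Verify against each original: 335 mod 5 = 0, 335 mod 13 = 10, 335 mod 16 = 15, 335 mod 9 = 2.

x ≡ 335 (mod 9360).


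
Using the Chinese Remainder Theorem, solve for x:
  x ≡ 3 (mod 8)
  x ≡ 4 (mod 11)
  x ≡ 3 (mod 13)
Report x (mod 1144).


Moduli 8, 11, 13 are pairwise coprime; by CRT there is a unique solution modulo M = 8 · 11 · 13 = 1144.
Solve pairwise, accumulating the modulus:
  Start with x ≡ 3 (mod 8).
  Combine with x ≡ 4 (mod 11): since gcd(8, 11) = 1, we get a unique residue mod 88.
    Write x = 3 + 8·t and substitute into x ≡ 4 (mod 11): 8·t ≡ 4 − 3 = 1 (mod 11).
    The inverse of 8 mod 11 is 7 (since 8·7 = 56 = 5·11 + 1), so t ≡ 7·1 = 7 ≡ 7 (mod 11).
    Then x = 3 + 8·7 = 59, valid modulo lcm(8, 11) = 88: x ≡ 59 (mod 88).
  Combine with x ≡ 3 (mod 13): since gcd(88, 13) = 1, we get a unique residue mod 1144.
    Write x = 59 + 88·t and substitute into x ≡ 3 (mod 13): 88·t ≡ 3 − 59 = -56 (mod 13).
    Reduce coefficients mod 13: 10·t ≡ 9 (mod 13).
    The inverse of 10 mod 13 is 4 (since 10·4 = 40 = 3·13 + 1), so t ≡ 4·9 = 36 ≡ 10 (mod 13).
    Then x = 59 + 88·10 = 939, valid modulo lcm(88, 13) = 1144: x ≡ 939 (mod 1144).
Verify: 939 mod 8 = 3 ✓, 939 mod 11 = 4 ✓, 939 mod 13 = 3 ✓.

x ≡ 939 (mod 1144).


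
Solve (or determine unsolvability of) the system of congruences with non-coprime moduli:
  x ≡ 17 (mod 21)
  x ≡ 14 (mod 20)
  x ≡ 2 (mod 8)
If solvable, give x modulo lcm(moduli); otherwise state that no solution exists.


Moduli 21, 20, 8 are not pairwise coprime, so CRT works modulo lcm(m_i) when all pairwise compatibility conditions hold.
Pairwise compatibility: gcd(m_i, m_j) must divide a_i - a_j for every pair.
Merge one congruence at a time:
  Start: x ≡ 17 (mod 21).
  Combine with x ≡ 14 (mod 20): gcd(21, 20) = 1; 14 - 17 = -3, which IS divisible by 1, so compatible.
    Write x = 17 + 21·t and substitute into x ≡ 14 (mod 20): 21·t ≡ 14 − 17 = -3 (mod 20).
    Reduce coefficients mod 20: 1·t ≡ 17 (mod 20).
    So t ≡ 17 (mod 20).
    Then x = 17 + 21·17 = 374, valid modulo lcm(21, 20) = 420: x ≡ 374 (mod 420).
  Combine with x ≡ 2 (mod 8): gcd(420, 8) = 4; 2 - 374 = -372, which IS divisible by 4, so compatible.
    Write x = 374 + 420·t and substitute into x ≡ 2 (mod 8): 420·t ≡ 2 − 374 = -372 (mod 8).
    Divide the congruence (and modulus) by g = 4: 105·t ≡ -93 (mod 2).
    Reduce coefficients mod 2: 1·t ≡ 1 (mod 2).
    So t ≡ 1 (mod 2).
    Then x = 374 + 420·1 = 794, valid modulo lcm(420, 8) = 840: x ≡ 794 (mod 840).
Verify: 794 mod 21 = 17, 794 mod 20 = 14, 794 mod 8 = 2.

x ≡ 794 (mod 840).


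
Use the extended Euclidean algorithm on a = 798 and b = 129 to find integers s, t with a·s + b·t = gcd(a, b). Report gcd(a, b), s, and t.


Euclidean algorithm on (798, 129) — divide until remainder is 0:
  798 = 6 · 129 + 24
  129 = 5 · 24 + 9
  24 = 2 · 9 + 6
  9 = 1 · 6 + 3
  6 = 2 · 3 + 0
gcd(798, 129) = 3.
Track Bezout coefficients alongside the remainders: start with r₀ = 798 = a·1 + b·0 (s = 1, t = 0) and r₁ = 129 = a·0 + b·1 (s = 0, t = 1); each new remainder r_{k+1} = r_{k-1} − q_k·r_k inherits s_{k+1} = s_{k-1} − q_k·s_k, t_{k+1} = t_{k-1} − q_k·t_k, so r_k = a·s_k + b·t_k at every step:
  q = 6: r = 24, s = 1 − 6·0 = 1, t = 0 − 6·1 = -6  (check: 798·1 + 129·(-6) = 24)
  q = 5: r = 9, s = 0 − 5·1 = -5, t = 1 − 5·(-6) = 31  (check: 798·(-5) + 129·31 = 9)
  q = 2: r = 6, s = 1 − 2·(-5) = 11, t = -6 − 2·31 = -68  (check: 798·11 + 129·(-68) = 6)
  q = 1: r = 3, s = -5 − 1·11 = -16, t = 31 − 1·(-68) = 99  (check: 798·(-16) + 129·99 = 3)
The row with r = 3 (the gcd) gives the Bezout coefficients s = -16, t = 99.
Result: 798 · (-16) + 129 · (99) = 3.

gcd(798, 129) = 3; s = -16, t = 99 (check: 798·(-16) + 129·99 = 3).


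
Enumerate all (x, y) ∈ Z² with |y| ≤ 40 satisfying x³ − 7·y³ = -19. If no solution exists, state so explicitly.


The equation is x³ - 7y³ = -19. For fixed y, x³ = 7·y³ − 19, so a solution requires the RHS to be a perfect cube.
Strategy: iterate y from -40 to 40, compute RHS = 7·y³ − 19, and check whether it is a (positive or negative) perfect cube.
Check small values of y:
  y = 0: RHS = -19 is not a perfect cube.
  y = 1: RHS = -12 is not a perfect cube.
  y = -1: RHS = -26 is not a perfect cube.
  y = 2: RHS = 37 is not a perfect cube.
  y = -2: RHS = -75 is not a perfect cube.
  y = 3: RHS = 170 is not a perfect cube.
  y = -3: RHS = -208 is not a perfect cube.
Continuing the search up to |y| = 40 finds no solutions either.
No (x, y) in the scanned range satisfies the equation.

No integer solutions with |y| ≤ 40.


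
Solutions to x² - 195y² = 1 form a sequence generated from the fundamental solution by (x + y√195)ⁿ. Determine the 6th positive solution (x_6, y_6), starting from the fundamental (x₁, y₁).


Step 1: Find the fundamental solution (x₁, y₁) of x² - 195y² = 1.
  Expand √195 as a continued fraction. a₀ = ⌊√195⌋ = 13; iterate m_{k+1} = d_k·a_k − m_k, d_{k+1} = (195 − m_{k+1}²)/d_k, a_{k+1} = ⌊(a₀ + m_{k+1})/d_{k+1}⌋ (starting m₀ = 0, d₀ = 1), with convergents p_k = a_k·p_{k-1} + p_{k-2}, q_k = a_k·q_{k-1} + q_{k-2} (p₋₁ = 1, q₋₁ = 0):
  k = 0: a₀ = 13; p₀/q₀ = 13/1; p₀² − 195·q₀² = 169 − 195 = -26.
  k = 1: m = 13, d = 26, a = ⌊(13 + 13)/26⌋ = 1; p/q = (1·13 + 1)/(1·1 + 0) = 14/1; p² − 195·q² = 196 − 195 = 1.
  The first convergent with p² − 195·q² = 1 gives the fundamental solution (x₁, y₁) = (14, 1).
Step 2: Apply the recurrence (x_{n+1}, y_{n+1}) = (x₁x_n + 195y₁y_n, x₁y_n + y₁x_n) repeatedly.
  From (x_1, y_1) = (14, 1): x_2 = 14·14 + 195·1·1 = 391; y_2 = 14·1 + 1·14 = 28.
  From (x_2, y_2) = (391, 28): x_3 = 14·391 + 195·1·28 = 10934; y_3 = 14·28 + 1·391 = 783.
  From (x_3, y_3) = (10934, 783): x_4 = 14·10934 + 195·1·783 = 305761; y_4 = 14·783 + 1·10934 = 21896.
  From (x_4, y_4) = (305761, 21896): x_5 = 14·305761 + 195·1·21896 = 8550374; y_5 = 14·21896 + 1·305761 = 612305.
  From (x_5, y_5) = (8550374, 612305): x_6 = 14·8550374 + 195·1·612305 = 239104711; y_6 = 14·612305 + 1·8550374 = 17122644.
Step 3: Verify x_6² - 195·y_6² = 57171062822393521 - 57171062822393520 = 1 (should be 1). ✓

(x_1, y_1) = (14, 1); (x_6, y_6) = (239104711, 17122644).


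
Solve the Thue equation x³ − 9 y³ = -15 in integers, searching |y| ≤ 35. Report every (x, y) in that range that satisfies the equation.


The equation is x³ - 9y³ = -15. For fixed y, x³ = 9·y³ − 15, so a solution requires the RHS to be a perfect cube.
Strategy: iterate y from -35 to 35, compute RHS = 9·y³ − 15, and check whether it is a (positive or negative) perfect cube.
Check small values of y:
  y = 0: RHS = -15 is not a perfect cube.
  y = 1: RHS = -6 is not a perfect cube.
  y = -1: RHS = -24 is not a perfect cube.
  y = 2: RHS = 57 is not a perfect cube.
  y = -2: RHS = -87 is not a perfect cube.
  y = 3: RHS = 228 is not a perfect cube.
  y = -3: RHS = -258 is not a perfect cube.
Continuing the search up to |y| = 35 finds no solutions either.
No (x, y) in the scanned range satisfies the equation.

No integer solutions with |y| ≤ 35.


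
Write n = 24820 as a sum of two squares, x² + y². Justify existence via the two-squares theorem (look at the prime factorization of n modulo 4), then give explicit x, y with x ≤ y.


Step 1: Factor n = 24820 = 2^2 · 5 · 17 · 73.
Step 2: Check the mod-4 condition on each prime factor: 2 = 2 (special); 5 ≡ 1 (mod 4), exponent 1; 17 ≡ 1 (mod 4), exponent 1; 73 ≡ 1 (mod 4), exponent 1.
All primes ≡ 3 (mod 4) appear to even exponent (or don't appear), so by the two-squares theorem n IS expressible as a sum of two squares.
Step 3: Build a representation. Group n = k² · m with k = 2 and m = 5 · 17 · 73 = 6205 (a product of primes ≡ 1 (mod 4)); a representation of m scales to one of n via (k·x)² + (k·y)² = k²(x² + y²). Each prime p ≡ 1 (mod 4) is itself a sum of two squares; find a² by testing p − a² for a perfect square:
  5: 5 − 1² = 4 = 2² ⇒ 5 = 1² + 2².
  17: 17 − 1² = 16 = 4² ⇒ 17 = 1² + 4².
  73: 73 − 1² = 72, 73 − 2² = 69, 73 − 3² = 64 = 8² ⇒ 73 = 3² + 8².
  Combine using the Brahmagupta–Fibonacci identity (a² + b²)(c² + d²) = (ac − bd)² + (ad + bc)² = (ac + bd)² + (ad − bc)²:
  5 · 17 = 85: from (1² + 2²)(1² + 4²), take (1·1 − 2·4, 1·4 + 2·1) = (1 − 8, 4 + 2) = (-7, 6); dropping signs (only squares matter) gives (7, 6); check 7² + 6² = 49 + 36 = 85 ✓.
  85 · 73 = 6205: from (7² + 6²)(3² + 8²), take (7·3 − 6·8, 7·8 + 6·3) = (21 − 48, 56 + 18) = (-27, 74); dropping signs (only squares matter) gives (27, 74); check 27² + 74² = 729 + 5476 = 6205 ✓.
  Scale by k = 2: (2·27, 2·74) = (54, 148).
Step 4: Order so x ≤ y and verify: 54² + 148² = 2916 + 21904 = 24820 = n. ✓

n = 24820 = 54² + 148² (one valid representation with x ≤ y).
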